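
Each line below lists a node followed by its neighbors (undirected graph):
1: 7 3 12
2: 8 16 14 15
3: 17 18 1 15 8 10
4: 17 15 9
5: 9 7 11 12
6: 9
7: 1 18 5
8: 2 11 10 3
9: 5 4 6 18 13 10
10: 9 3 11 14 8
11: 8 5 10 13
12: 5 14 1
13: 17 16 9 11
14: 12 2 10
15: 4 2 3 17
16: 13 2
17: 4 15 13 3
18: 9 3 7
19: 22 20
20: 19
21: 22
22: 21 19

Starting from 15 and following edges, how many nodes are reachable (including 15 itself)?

BFS from 15 visits: 15, 4, 2, 3, 17, 9, 8, 16, 14, 18, 1, 10, 13, 5, 6, 11, 12, 7
Reachable nodes: 18 of 22 total.

18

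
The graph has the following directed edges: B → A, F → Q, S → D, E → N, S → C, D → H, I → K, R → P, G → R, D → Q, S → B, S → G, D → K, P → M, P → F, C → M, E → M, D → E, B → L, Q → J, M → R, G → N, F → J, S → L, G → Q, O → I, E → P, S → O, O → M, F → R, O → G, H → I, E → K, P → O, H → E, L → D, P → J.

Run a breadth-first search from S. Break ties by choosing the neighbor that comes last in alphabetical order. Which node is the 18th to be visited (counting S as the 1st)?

Visit S; enqueue O, L, G, D, C, B → queue [O, L, G, D, C, B]
Visit O; enqueue M, I → queue [L, G, D, C, B, M, I]
Visit L → queue [G, D, C, B, M, I]
Visit G; enqueue R, Q, N → queue [D, C, B, M, I, R, Q, N]
Visit D; enqueue K, H, E → queue [C, B, M, I, R, Q, N, K, H, E]
Visit C → queue [B, M, I, R, Q, N, K, H, E]
Visit B; enqueue A → queue [M, I, R, Q, N, K, H, E, A]
Visit M → queue [I, R, Q, N, K, H, E, A]
Visit I → queue [R, Q, N, K, H, E, A]
Visit R; enqueue P → queue [Q, N, K, H, E, A, P]
Visit Q; enqueue J → queue [N, K, H, E, A, P, J]
Visit N → queue [K, H, E, A, P, J]
Visit K → queue [H, E, A, P, J]
Visit H → queue [E, A, P, J]
Visit E → queue [A, P, J]
Visit A → queue [P, J]
Visit P; enqueue F → queue [J, F]
Visit J → queue [F]
Visit F → queue []

Visit order: S, O, L, G, D, C, B, M, I, R, Q, N, K, H, E, A, P, J, F

J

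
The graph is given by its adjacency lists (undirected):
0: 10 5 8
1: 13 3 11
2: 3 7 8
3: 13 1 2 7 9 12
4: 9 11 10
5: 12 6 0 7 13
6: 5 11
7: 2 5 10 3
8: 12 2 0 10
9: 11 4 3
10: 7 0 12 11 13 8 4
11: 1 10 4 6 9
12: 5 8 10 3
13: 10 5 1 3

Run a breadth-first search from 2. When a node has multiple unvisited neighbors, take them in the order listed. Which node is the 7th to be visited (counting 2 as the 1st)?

9

Visit 2; enqueue 3, 7, 8 → queue [3, 7, 8]
Visit 3; enqueue 13, 1, 9, 12 → queue [7, 8, 13, 1, 9, 12]
Visit 7; enqueue 5, 10 → queue [8, 13, 1, 9, 12, 5, 10]
Visit 8; enqueue 0 → queue [13, 1, 9, 12, 5, 10, 0]
Visit 13 → queue [1, 9, 12, 5, 10, 0]
Visit 1; enqueue 11 → queue [9, 12, 5, 10, 0, 11]
Visit 9; enqueue 4 → queue [12, 5, 10, 0, 11, 4]
Visit 12 → queue [5, 10, 0, 11, 4]
Visit 5; enqueue 6 → queue [10, 0, 11, 4, 6]
Visit 10 → queue [0, 11, 4, 6]
Visit 0 → queue [11, 4, 6]
Visit 11 → queue [4, 6]
Visit 4 → queue [6]
Visit 6 → queue []

Visit order: 2, 3, 7, 8, 13, 1, 9, 12, 5, 10, 0, 11, 4, 6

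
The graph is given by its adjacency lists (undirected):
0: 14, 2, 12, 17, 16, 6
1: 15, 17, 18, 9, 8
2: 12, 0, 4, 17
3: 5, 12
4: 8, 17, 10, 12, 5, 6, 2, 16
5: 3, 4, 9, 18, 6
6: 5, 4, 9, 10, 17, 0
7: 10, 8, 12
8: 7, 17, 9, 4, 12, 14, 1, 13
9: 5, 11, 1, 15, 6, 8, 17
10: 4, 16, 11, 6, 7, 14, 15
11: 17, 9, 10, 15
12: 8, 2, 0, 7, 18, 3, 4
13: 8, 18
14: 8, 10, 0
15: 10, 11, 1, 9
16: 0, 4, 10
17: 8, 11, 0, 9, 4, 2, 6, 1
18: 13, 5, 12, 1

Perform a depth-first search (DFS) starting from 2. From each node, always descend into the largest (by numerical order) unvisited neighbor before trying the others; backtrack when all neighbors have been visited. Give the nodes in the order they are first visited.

Visit 2
2 → 17
17 → 11
11 → 15
15 → 10
10 → 16
16 → 4
4 → 12
12 → 18
18 → 13
13 → 8
8 → 14
14 → 0
0 → 6
6 → 9
9 → 5
5 → 3
9 → 1
8 → 7

2 → 17 → 11 → 15 → 10 → 16 → 4 → 12 → 18 → 13 → 8 → 14 → 0 → 6 → 9 → 5 → 3 → 1 → 7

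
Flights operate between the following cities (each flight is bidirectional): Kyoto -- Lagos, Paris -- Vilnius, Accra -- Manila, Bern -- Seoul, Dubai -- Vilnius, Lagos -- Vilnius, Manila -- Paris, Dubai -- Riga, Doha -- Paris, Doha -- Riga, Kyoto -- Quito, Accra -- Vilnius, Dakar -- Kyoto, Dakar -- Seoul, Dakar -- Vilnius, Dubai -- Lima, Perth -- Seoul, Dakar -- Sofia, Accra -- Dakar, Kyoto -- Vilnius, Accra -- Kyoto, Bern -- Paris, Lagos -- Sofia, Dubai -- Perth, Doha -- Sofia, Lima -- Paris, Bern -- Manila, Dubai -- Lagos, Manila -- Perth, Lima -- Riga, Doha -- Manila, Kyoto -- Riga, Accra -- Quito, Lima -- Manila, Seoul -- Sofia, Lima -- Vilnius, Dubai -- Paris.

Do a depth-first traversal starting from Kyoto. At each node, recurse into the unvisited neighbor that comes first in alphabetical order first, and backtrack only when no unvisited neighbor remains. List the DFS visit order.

Kyoto Accra Dakar Seoul Bern Manila Doha Paris Dubai Lagos Sofia Vilnius Lima Riga Perth Quito

Visit Kyoto
Kyoto → Accra
Accra → Dakar
Dakar → Seoul
Seoul → Bern
Bern → Manila
Manila → Doha
Doha → Paris
Paris → Dubai
Dubai → Lagos
Lagos → Sofia
Lagos → Vilnius
Vilnius → Lima
Lima → Riga
Dubai → Perth
Accra → Quito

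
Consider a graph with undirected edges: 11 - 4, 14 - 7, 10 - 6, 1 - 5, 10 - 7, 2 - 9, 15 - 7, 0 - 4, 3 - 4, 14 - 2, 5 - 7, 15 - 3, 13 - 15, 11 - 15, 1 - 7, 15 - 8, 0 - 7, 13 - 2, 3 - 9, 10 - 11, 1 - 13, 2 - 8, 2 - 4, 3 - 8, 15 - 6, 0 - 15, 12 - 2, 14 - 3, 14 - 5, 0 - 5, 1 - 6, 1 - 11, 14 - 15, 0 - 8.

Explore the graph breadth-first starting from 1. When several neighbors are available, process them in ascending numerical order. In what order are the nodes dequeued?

1 -> 5 -> 6 -> 7 -> 11 -> 13 -> 0 -> 14 -> 10 -> 15 -> 4 -> 2 -> 8 -> 3 -> 9 -> 12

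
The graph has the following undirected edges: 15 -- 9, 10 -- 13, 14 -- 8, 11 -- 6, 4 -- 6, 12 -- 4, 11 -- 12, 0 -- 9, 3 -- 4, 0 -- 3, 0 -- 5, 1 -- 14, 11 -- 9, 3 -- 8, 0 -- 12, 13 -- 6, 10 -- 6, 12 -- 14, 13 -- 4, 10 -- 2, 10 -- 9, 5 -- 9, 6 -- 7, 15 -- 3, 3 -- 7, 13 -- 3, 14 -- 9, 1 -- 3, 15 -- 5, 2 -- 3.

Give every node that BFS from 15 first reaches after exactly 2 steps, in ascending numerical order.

0, 1, 2, 4, 7, 8, 10, 11, 13, 14

Level 0: 15
Level 1: 3, 5, 9
Level 2: 0, 1, 2, 4, 7, 8, 10, 11, 13, 14
Level 3: 6, 12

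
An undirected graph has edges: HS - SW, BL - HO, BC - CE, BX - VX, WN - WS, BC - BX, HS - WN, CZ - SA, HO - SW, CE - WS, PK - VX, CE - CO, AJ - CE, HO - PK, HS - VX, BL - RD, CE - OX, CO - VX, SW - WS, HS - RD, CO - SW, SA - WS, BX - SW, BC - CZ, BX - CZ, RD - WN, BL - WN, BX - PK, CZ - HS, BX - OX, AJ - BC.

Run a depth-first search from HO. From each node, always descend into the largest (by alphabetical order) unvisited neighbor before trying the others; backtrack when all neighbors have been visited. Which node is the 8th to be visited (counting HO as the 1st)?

PK

Visit HO
HO → SW
SW → WS
WS → WN
WN → RD
RD → HS
HS → VX
VX → PK
PK → BX
BX → OX
OX → CE
CE → CO
CE → BC
BC → CZ
CZ → SA
BC → AJ
RD → BL

Visit order: HO, SW, WS, WN, RD, HS, VX, PK, BX, OX, CE, CO, BC, CZ, SA, AJ, BL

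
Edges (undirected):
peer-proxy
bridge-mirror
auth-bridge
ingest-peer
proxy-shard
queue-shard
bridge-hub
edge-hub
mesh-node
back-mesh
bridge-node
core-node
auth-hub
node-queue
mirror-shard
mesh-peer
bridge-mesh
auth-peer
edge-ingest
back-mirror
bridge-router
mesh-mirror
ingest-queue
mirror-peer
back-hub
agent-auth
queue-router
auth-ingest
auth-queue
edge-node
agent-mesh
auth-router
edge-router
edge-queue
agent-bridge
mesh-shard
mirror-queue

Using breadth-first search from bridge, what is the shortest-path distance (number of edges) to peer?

2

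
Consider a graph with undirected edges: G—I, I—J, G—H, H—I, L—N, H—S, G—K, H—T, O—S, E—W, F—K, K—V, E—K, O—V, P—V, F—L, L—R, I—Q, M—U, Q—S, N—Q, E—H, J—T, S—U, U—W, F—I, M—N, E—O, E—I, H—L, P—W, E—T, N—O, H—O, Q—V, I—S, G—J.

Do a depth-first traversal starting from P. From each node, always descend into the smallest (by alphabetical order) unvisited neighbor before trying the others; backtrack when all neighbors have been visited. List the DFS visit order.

P V K E H G I F L N M U S O Q W R J T

Visit P
P → V
V → K
K → E
E → H
H → G
G → I
I → F
F → L
L → N
N → M
M → U
U → S
S → O
S → Q
U → W
L → R
I → J
J → T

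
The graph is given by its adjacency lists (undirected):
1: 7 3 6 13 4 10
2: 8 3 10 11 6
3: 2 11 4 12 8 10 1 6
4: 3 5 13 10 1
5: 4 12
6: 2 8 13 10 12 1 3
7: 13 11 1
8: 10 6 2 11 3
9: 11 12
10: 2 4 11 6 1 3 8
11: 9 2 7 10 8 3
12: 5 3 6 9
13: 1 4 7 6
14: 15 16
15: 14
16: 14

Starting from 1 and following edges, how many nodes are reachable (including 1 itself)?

BFS from 1 visits: 1, 7, 3, 6, 13, 4, 10, 11, 2, 12, 8, 5, 9
Reachable nodes: 13 of 16 total.

13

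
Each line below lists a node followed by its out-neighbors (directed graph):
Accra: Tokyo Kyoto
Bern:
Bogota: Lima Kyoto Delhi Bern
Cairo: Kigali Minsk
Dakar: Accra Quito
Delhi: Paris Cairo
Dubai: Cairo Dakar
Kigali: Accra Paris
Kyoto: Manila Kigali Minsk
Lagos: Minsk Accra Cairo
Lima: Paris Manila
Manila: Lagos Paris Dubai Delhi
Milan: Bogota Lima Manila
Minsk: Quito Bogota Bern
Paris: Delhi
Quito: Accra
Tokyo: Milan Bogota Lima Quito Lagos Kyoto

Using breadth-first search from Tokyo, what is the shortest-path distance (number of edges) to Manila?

2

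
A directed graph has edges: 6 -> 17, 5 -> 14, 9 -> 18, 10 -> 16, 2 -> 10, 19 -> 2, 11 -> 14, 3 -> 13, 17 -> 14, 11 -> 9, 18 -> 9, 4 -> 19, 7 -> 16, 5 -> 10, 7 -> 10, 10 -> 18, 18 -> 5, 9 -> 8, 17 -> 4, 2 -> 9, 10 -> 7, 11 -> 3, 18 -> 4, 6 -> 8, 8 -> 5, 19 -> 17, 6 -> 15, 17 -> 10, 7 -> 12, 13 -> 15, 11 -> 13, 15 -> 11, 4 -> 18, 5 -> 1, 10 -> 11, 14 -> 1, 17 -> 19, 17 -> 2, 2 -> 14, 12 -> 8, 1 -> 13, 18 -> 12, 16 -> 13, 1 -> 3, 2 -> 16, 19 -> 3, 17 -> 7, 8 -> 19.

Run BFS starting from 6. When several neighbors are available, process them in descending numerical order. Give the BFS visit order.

6 → 17 → 15 → 8 → 19 → 14 → 10 → 7 → 4 → 2 → 11 → 5 → 3 → 1 → 18 → 16 → 12 → 9 → 13

Visit 6; enqueue 17, 15, 8 → queue [17, 15, 8]
Visit 17; enqueue 19, 14, 10, 7, 4, 2 → queue [15, 8, 19, 14, 10, 7, 4, 2]
Visit 15; enqueue 11 → queue [8, 19, 14, 10, 7, 4, 2, 11]
Visit 8; enqueue 5 → queue [19, 14, 10, 7, 4, 2, 11, 5]
Visit 19; enqueue 3 → queue [14, 10, 7, 4, 2, 11, 5, 3]
Visit 14; enqueue 1 → queue [10, 7, 4, 2, 11, 5, 3, 1]
Visit 10; enqueue 18, 16 → queue [7, 4, 2, 11, 5, 3, 1, 18, 16]
Visit 7; enqueue 12 → queue [4, 2, 11, 5, 3, 1, 18, 16, 12]
Visit 4 → queue [2, 11, 5, 3, 1, 18, 16, 12]
Visit 2; enqueue 9 → queue [11, 5, 3, 1, 18, 16, 12, 9]
Visit 11; enqueue 13 → queue [5, 3, 1, 18, 16, 12, 9, 13]
Visit 5 → queue [3, 1, 18, 16, 12, 9, 13]
Visit 3 → queue [1, 18, 16, 12, 9, 13]
Visit 1 → queue [18, 16, 12, 9, 13]
Visit 18 → queue [16, 12, 9, 13]
Visit 16 → queue [12, 9, 13]
Visit 12 → queue [9, 13]
Visit 9 → queue [13]
Visit 13 → queue []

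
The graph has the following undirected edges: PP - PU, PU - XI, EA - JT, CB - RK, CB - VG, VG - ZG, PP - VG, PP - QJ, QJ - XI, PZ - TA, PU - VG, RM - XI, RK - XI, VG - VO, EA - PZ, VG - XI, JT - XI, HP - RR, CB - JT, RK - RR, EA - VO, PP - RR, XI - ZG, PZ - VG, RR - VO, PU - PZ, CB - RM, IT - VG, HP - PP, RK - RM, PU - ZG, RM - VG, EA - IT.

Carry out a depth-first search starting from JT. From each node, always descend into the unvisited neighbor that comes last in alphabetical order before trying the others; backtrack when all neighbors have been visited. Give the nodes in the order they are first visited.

JT -> XI -> ZG -> VG -> VO -> RR -> RK -> RM -> CB -> PP -> QJ -> PU -> PZ -> TA -> EA -> IT -> HP

Visit JT
JT → XI
XI → ZG
ZG → VG
VG → VO
VO → RR
RR → RK
RK → RM
RM → CB
RR → PP
PP → QJ
PP → PU
PU → PZ
PZ → TA
PZ → EA
EA → IT
PP → HP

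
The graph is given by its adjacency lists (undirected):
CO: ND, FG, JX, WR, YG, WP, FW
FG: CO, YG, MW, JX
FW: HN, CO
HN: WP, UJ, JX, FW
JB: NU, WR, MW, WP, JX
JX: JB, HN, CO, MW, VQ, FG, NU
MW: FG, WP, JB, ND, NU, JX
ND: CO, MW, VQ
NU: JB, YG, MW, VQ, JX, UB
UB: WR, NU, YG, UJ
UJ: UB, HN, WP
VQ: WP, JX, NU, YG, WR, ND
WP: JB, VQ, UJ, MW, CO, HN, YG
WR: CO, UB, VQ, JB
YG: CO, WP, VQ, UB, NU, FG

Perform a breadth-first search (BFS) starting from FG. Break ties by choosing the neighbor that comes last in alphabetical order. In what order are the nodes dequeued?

Visit FG; enqueue YG, MW, JX, CO → queue [YG, MW, JX, CO]
Visit YG; enqueue WP, VQ, UB, NU → queue [MW, JX, CO, WP, VQ, UB, NU]
Visit MW; enqueue ND, JB → queue [JX, CO, WP, VQ, UB, NU, ND, JB]
Visit JX; enqueue HN → queue [CO, WP, VQ, UB, NU, ND, JB, HN]
Visit CO; enqueue WR, FW → queue [WP, VQ, UB, NU, ND, JB, HN, WR, FW]
Visit WP; enqueue UJ → queue [VQ, UB, NU, ND, JB, HN, WR, FW, UJ]
Visit VQ → queue [UB, NU, ND, JB, HN, WR, FW, UJ]
Visit UB → queue [NU, ND, JB, HN, WR, FW, UJ]
Visit NU → queue [ND, JB, HN, WR, FW, UJ]
Visit ND → queue [JB, HN, WR, FW, UJ]
Visit JB → queue [HN, WR, FW, UJ]
Visit HN → queue [WR, FW, UJ]
Visit WR → queue [FW, UJ]
Visit FW → queue [UJ]
Visit UJ → queue []

FG → YG → MW → JX → CO → WP → VQ → UB → NU → ND → JB → HN → WR → FW → UJ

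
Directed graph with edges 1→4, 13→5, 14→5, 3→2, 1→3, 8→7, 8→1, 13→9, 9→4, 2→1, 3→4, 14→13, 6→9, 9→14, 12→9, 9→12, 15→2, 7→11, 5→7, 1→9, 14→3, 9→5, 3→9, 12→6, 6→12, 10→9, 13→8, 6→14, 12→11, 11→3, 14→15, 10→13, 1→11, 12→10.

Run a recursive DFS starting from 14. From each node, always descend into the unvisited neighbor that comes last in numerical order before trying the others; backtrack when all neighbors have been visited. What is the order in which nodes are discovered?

Visit 14
14 → 15
15 → 2
2 → 1
1 → 11
11 → 3
3 → 9
9 → 12
12 → 10
10 → 13
13 → 8
8 → 7
13 → 5
12 → 6
9 → 4

14 → 15 → 2 → 1 → 11 → 3 → 9 → 12 → 10 → 13 → 8 → 7 → 5 → 6 → 4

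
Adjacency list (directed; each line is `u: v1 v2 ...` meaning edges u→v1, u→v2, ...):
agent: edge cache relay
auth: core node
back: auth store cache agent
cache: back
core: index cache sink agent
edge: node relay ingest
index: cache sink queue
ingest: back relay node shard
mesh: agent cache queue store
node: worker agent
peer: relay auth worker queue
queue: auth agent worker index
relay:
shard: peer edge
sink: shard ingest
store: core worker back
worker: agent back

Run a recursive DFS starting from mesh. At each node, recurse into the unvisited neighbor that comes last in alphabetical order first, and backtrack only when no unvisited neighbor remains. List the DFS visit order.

mesh store worker back cache auth node agent relay edge ingest shard peer queue index sink core

Visit mesh
mesh → store
store → worker
worker → back
back → cache
back → auth
auth → node
node → agent
agent → relay
agent → edge
edge → ingest
ingest → shard
shard → peer
peer → queue
queue → index
index → sink
auth → core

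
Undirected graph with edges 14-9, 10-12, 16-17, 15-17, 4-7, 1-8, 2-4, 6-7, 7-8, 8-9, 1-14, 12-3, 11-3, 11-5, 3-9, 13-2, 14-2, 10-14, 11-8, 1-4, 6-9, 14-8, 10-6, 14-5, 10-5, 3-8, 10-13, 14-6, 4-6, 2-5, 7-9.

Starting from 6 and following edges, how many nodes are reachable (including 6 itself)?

BFS from 6 visits: 6, 14, 10, 9, 7, 4, 8, 5, 2, 1, 13, 12, 3, 11
Reachable nodes: 14 of 17 total.

14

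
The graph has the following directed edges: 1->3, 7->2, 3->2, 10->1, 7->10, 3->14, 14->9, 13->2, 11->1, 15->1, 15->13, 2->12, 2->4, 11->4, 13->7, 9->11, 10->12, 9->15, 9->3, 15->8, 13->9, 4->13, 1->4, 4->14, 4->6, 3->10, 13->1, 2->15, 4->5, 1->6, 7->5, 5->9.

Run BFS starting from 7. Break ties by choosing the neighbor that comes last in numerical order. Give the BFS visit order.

Visit 7; enqueue 10, 5, 2 → queue [10, 5, 2]
Visit 10; enqueue 12, 1 → queue [5, 2, 12, 1]
Visit 5; enqueue 9 → queue [2, 12, 1, 9]
Visit 2; enqueue 15, 4 → queue [12, 1, 9, 15, 4]
Visit 12 → queue [1, 9, 15, 4]
Visit 1; enqueue 6, 3 → queue [9, 15, 4, 6, 3]
Visit 9; enqueue 11 → queue [15, 4, 6, 3, 11]
Visit 15; enqueue 13, 8 → queue [4, 6, 3, 11, 13, 8]
Visit 4; enqueue 14 → queue [6, 3, 11, 13, 8, 14]
Visit 6 → queue [3, 11, 13, 8, 14]
Visit 3 → queue [11, 13, 8, 14]
Visit 11 → queue [13, 8, 14]
Visit 13 → queue [8, 14]
Visit 8 → queue [14]
Visit 14 → queue []

7 → 10 → 5 → 2 → 12 → 1 → 9 → 15 → 4 → 6 → 3 → 11 → 13 → 8 → 14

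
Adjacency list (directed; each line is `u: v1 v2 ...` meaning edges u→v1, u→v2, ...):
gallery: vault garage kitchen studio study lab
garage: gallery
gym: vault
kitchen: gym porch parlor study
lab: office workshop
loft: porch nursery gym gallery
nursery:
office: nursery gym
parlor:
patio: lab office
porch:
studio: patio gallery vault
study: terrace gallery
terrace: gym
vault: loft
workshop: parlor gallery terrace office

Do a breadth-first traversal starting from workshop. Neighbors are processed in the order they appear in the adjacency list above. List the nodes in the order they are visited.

Visit workshop; enqueue parlor, gallery, terrace, office → queue [parlor, gallery, terrace, office]
Visit parlor → queue [gallery, terrace, office]
Visit gallery; enqueue vault, garage, kitchen, studio, study, lab → queue [terrace, office, vault, garage, kitchen, studio, study, lab]
Visit terrace; enqueue gym → queue [office, vault, garage, kitchen, studio, study, lab, gym]
Visit office; enqueue nursery → queue [vault, garage, kitchen, studio, study, lab, gym, nursery]
Visit vault; enqueue loft → queue [garage, kitchen, studio, study, lab, gym, nursery, loft]
Visit garage → queue [kitchen, studio, study, lab, gym, nursery, loft]
Visit kitchen; enqueue porch → queue [studio, study, lab, gym, nursery, loft, porch]
Visit studio; enqueue patio → queue [study, lab, gym, nursery, loft, porch, patio]
Visit study → queue [lab, gym, nursery, loft, porch, patio]
Visit lab → queue [gym, nursery, loft, porch, patio]
Visit gym → queue [nursery, loft, porch, patio]
Visit nursery → queue [loft, porch, patio]
Visit loft → queue [porch, patio]
Visit porch → queue [patio]
Visit patio → queue []

workshop, parlor, gallery, terrace, office, vault, garage, kitchen, studio, study, lab, gym, nursery, loft, porch, patio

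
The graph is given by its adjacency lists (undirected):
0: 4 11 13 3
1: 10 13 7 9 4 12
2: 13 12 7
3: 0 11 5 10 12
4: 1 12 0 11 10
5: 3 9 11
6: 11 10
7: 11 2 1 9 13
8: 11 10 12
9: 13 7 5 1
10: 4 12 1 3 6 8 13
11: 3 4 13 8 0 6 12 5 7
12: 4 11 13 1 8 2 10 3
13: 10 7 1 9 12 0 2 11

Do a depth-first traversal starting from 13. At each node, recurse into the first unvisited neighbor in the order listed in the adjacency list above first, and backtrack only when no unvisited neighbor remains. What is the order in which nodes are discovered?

Visit 13
13 → 10
10 → 4
4 → 1
1 → 7
7 → 11
11 → 3
3 → 0
3 → 5
5 → 9
3 → 12
12 → 8
12 → 2
11 → 6

13, 10, 4, 1, 7, 11, 3, 0, 5, 9, 12, 8, 2, 6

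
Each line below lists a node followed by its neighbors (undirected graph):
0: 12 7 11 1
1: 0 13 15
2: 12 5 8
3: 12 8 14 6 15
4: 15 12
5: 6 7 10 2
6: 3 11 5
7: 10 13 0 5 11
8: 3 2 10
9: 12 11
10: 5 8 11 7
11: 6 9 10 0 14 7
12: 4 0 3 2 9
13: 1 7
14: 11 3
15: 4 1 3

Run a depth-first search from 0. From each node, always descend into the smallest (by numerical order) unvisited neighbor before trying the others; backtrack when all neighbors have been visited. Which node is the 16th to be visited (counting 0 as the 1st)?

14

Visit 0
0 → 1
1 → 13
13 → 7
7 → 5
5 → 2
2 → 8
8 → 3
3 → 6
6 → 11
11 → 9
9 → 12
12 → 4
4 → 15
11 → 10
11 → 14

Visit order: 0, 1, 13, 7, 5, 2, 8, 3, 6, 11, 9, 12, 4, 15, 10, 14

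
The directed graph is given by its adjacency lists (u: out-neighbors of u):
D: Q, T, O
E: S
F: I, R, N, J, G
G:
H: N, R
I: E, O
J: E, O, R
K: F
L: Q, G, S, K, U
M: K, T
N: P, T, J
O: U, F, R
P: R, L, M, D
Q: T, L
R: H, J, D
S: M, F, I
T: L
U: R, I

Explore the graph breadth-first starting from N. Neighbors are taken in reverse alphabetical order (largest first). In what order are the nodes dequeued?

N, T, P, J, L, R, M, D, O, E, U, S, Q, K, G, H, F, I

Visit N; enqueue T, P, J → queue [T, P, J]
Visit T; enqueue L → queue [P, J, L]
Visit P; enqueue R, M, D → queue [J, L, R, M, D]
Visit J; enqueue O, E → queue [L, R, M, D, O, E]
Visit L; enqueue U, S, Q, K, G → queue [R, M, D, O, E, U, S, Q, K, G]
Visit R; enqueue H → queue [M, D, O, E, U, S, Q, K, G, H]
Visit M → queue [D, O, E, U, S, Q, K, G, H]
Visit D → queue [O, E, U, S, Q, K, G, H]
Visit O; enqueue F → queue [E, U, S, Q, K, G, H, F]
Visit E → queue [U, S, Q, K, G, H, F]
Visit U; enqueue I → queue [S, Q, K, G, H, F, I]
Visit S → queue [Q, K, G, H, F, I]
Visit Q → queue [K, G, H, F, I]
Visit K → queue [G, H, F, I]
Visit G → queue [H, F, I]
Visit H → queue [F, I]
Visit F → queue [I]
Visit I → queue []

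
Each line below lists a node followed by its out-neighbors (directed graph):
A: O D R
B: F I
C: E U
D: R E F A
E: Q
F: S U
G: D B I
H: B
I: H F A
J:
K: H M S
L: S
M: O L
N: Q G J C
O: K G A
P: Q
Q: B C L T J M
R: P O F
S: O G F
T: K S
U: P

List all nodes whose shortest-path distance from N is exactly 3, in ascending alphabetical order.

A, F, H, K, O, P, R, S

Level 0: N
Level 1: C, G, J, Q
Level 2: B, D, E, I, L, M, T, U
Level 3: A, F, H, K, O, P, R, S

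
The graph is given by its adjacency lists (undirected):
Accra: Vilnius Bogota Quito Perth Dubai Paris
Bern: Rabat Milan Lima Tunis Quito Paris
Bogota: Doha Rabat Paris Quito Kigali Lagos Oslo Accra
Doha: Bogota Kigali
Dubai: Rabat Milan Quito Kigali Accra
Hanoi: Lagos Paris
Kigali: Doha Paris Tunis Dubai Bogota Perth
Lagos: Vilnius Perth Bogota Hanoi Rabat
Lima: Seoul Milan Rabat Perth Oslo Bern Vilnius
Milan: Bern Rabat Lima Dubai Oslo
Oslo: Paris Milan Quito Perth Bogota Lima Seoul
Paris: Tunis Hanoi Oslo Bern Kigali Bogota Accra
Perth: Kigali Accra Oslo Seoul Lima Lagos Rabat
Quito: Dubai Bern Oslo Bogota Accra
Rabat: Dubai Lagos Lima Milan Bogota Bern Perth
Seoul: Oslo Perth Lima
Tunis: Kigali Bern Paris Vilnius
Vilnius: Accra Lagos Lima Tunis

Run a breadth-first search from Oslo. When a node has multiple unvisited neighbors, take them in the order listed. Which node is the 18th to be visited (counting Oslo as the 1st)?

Vilnius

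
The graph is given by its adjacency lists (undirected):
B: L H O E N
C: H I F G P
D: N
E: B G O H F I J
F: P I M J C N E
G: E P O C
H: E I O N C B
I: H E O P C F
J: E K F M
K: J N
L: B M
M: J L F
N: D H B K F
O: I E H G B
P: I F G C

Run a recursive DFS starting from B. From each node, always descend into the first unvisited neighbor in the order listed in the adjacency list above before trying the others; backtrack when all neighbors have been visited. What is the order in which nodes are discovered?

Visit B
B → L
L → M
M → J
J → E
E → G
G → P
P → I
I → H
H → O
H → N
N → D
N → K
N → F
F → C

B → L → M → J → E → G → P → I → H → O → N → D → K → F → C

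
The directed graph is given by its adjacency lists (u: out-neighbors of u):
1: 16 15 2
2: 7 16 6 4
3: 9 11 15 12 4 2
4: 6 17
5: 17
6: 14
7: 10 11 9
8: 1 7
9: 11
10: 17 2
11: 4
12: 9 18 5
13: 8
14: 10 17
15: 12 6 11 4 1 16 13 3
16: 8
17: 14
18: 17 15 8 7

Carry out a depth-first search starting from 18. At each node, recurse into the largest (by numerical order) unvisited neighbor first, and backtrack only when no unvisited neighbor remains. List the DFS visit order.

Visit 18
18 → 17
17 → 14
14 → 10
10 → 2
2 → 16
16 → 8
8 → 7
7 → 11
11 → 4
4 → 6
7 → 9
8 → 1
1 → 15
15 → 13
15 → 12
12 → 5
15 → 3

18 → 17 → 14 → 10 → 2 → 16 → 8 → 7 → 11 → 4 → 6 → 9 → 1 → 15 → 13 → 12 → 5 → 3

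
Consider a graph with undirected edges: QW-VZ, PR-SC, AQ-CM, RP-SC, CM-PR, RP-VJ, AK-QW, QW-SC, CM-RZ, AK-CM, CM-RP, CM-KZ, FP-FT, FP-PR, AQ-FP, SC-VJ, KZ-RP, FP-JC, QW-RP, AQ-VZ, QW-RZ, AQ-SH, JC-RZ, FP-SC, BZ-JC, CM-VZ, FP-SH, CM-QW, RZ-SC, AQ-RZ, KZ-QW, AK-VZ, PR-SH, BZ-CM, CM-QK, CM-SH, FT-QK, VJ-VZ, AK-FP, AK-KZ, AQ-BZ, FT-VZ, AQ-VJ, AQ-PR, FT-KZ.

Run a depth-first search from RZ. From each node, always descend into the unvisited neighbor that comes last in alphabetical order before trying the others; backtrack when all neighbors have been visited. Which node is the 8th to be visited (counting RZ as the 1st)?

FT

Visit RZ
RZ → SC
SC → VJ
VJ → VZ
VZ → QW
QW → RP
RP → KZ
KZ → FT
FT → QK
QK → CM
CM → SH
SH → PR
PR → FP
FP → JC
JC → BZ
BZ → AQ
FP → AK

Visit order: RZ, SC, VJ, VZ, QW, RP, KZ, FT, QK, CM, SH, PR, FP, JC, BZ, AQ, AK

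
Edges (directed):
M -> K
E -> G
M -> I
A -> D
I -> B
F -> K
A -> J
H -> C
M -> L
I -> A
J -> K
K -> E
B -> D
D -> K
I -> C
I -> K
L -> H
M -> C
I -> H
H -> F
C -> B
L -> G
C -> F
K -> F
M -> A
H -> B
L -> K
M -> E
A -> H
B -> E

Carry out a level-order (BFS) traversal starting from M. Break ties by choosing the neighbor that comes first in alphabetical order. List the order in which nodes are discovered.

Visit M; enqueue A, C, E, I, K, L → queue [A, C, E, I, K, L]
Visit A; enqueue D, H, J → queue [C, E, I, K, L, D, H, J]
Visit C; enqueue B, F → queue [E, I, K, L, D, H, J, B, F]
Visit E; enqueue G → queue [I, K, L, D, H, J, B, F, G]
Visit I → queue [K, L, D, H, J, B, F, G]
Visit K → queue [L, D, H, J, B, F, G]
Visit L → queue [D, H, J, B, F, G]
Visit D → queue [H, J, B, F, G]
Visit H → queue [J, B, F, G]
Visit J → queue [B, F, G]
Visit B → queue [F, G]
Visit F → queue [G]
Visit G → queue []

M, A, C, E, I, K, L, D, H, J, B, F, G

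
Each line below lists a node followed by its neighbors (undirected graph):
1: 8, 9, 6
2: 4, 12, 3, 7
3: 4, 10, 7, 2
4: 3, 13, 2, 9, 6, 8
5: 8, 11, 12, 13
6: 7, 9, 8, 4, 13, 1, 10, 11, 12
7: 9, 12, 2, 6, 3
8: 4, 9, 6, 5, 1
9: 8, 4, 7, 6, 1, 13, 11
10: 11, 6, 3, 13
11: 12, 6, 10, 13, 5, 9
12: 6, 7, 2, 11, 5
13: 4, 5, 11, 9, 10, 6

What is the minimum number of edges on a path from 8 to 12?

2

Level 0: 8
Level 1: 1, 4, 5, 6, 9
Level 2: 2, 3, 7, 10, 11, 12, 13
12 first appears at level 2.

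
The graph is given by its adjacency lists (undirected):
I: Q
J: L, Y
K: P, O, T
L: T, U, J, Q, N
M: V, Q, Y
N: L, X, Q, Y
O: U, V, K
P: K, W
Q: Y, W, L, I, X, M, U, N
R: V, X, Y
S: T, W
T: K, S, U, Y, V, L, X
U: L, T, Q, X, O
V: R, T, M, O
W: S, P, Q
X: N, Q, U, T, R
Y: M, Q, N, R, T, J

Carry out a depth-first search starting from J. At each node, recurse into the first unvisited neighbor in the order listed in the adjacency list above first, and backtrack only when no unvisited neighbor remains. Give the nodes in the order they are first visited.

J -> L -> T -> K -> P -> W -> S -> Q -> Y -> M -> V -> R -> X -> N -> U -> O -> I

Visit J
J → L
L → T
T → K
K → P
P → W
W → S
W → Q
Q → Y
Y → M
M → V
V → R
R → X
X → N
X → U
U → O
Q → I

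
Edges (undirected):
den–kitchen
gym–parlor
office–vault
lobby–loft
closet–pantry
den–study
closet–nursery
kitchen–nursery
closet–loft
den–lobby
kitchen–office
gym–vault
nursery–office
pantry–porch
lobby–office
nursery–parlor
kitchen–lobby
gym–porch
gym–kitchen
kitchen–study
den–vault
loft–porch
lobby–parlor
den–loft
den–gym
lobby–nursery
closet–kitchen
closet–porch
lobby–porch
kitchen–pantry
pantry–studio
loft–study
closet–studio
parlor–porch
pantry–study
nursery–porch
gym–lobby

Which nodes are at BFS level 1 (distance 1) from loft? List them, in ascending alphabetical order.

Level 0: loft
Level 1: closet, den, lobby, porch, study
Level 2: gym, kitchen, nursery, office, pantry, parlor, studio, vault

closet, den, lobby, porch, study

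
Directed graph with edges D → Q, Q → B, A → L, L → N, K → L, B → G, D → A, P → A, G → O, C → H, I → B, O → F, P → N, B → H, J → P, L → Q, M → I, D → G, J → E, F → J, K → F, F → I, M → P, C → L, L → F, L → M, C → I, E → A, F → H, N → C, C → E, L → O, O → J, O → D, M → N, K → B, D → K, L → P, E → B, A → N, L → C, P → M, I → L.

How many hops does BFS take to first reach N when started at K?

2

Level 0: K
Level 1: B, F, L
Level 2: C, G, H, I, J, M, N, O, P, Q
Level 3: A, D, E
N first appears at level 2.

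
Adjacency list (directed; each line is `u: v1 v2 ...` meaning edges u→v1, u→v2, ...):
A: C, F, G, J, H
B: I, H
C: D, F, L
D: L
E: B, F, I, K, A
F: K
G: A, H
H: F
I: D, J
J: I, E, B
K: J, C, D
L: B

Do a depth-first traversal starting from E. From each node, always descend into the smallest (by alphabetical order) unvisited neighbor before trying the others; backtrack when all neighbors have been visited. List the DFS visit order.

E → A → C → D → L → B → H → F → K → J → I → G

Visit E
E → A
A → C
C → D
D → L
L → B
B → H
H → F
F → K
K → J
J → I
A → G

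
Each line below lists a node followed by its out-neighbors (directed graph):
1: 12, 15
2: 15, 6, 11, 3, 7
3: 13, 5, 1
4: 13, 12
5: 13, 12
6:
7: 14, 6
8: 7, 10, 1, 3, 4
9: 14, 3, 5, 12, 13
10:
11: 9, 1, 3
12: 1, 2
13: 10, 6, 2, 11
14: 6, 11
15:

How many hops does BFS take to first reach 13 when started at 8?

2

Level 0: 8
Level 1: 1, 3, 4, 7, 10
Level 2: 5, 6, 12, 13, 14, 15
Level 3: 2, 11
Level 4: 9
13 first appears at level 2.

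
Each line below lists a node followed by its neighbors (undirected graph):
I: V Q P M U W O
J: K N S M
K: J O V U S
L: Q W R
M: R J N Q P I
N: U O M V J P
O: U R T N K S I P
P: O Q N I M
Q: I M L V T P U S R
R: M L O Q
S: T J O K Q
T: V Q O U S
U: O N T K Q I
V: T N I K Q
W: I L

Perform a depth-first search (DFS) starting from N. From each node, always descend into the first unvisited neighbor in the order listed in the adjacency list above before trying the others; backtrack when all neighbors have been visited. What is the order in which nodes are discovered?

N → U → O → R → M → J → K → V → T → Q → I → P → W → L → S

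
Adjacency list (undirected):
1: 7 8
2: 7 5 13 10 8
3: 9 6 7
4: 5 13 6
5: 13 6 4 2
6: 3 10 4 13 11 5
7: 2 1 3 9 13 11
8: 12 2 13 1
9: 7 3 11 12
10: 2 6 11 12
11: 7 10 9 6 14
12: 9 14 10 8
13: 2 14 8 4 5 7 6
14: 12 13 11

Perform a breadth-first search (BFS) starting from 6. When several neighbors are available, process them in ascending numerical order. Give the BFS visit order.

6 -> 3 -> 4 -> 5 -> 10 -> 11 -> 13 -> 7 -> 9 -> 2 -> 12 -> 14 -> 8 -> 1

Visit 6; enqueue 3, 4, 5, 10, 11, 13 → queue [3, 4, 5, 10, 11, 13]
Visit 3; enqueue 7, 9 → queue [4, 5, 10, 11, 13, 7, 9]
Visit 4 → queue [5, 10, 11, 13, 7, 9]
Visit 5; enqueue 2 → queue [10, 11, 13, 7, 9, 2]
Visit 10; enqueue 12 → queue [11, 13, 7, 9, 2, 12]
Visit 11; enqueue 14 → queue [13, 7, 9, 2, 12, 14]
Visit 13; enqueue 8 → queue [7, 9, 2, 12, 14, 8]
Visit 7; enqueue 1 → queue [9, 2, 12, 14, 8, 1]
Visit 9 → queue [2, 12, 14, 8, 1]
Visit 2 → queue [12, 14, 8, 1]
Visit 12 → queue [14, 8, 1]
Visit 14 → queue [8, 1]
Visit 8 → queue [1]
Visit 1 → queue []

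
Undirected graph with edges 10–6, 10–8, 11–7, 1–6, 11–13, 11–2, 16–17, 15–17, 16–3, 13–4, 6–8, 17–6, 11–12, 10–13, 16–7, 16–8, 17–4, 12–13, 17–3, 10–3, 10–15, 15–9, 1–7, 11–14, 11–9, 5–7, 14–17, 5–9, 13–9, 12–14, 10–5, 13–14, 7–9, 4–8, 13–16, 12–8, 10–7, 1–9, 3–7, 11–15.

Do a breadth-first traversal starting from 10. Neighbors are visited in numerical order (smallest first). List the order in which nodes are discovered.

Visit 10; enqueue 3, 5, 6, 7, 8, 13, 15 → queue [3, 5, 6, 7, 8, 13, 15]
Visit 3; enqueue 16, 17 → queue [5, 6, 7, 8, 13, 15, 16, 17]
Visit 5; enqueue 9 → queue [6, 7, 8, 13, 15, 16, 17, 9]
Visit 6; enqueue 1 → queue [7, 8, 13, 15, 16, 17, 9, 1]
Visit 7; enqueue 11 → queue [8, 13, 15, 16, 17, 9, 1, 11]
Visit 8; enqueue 4, 12 → queue [13, 15, 16, 17, 9, 1, 11, 4, 12]
Visit 13; enqueue 14 → queue [15, 16, 17, 9, 1, 11, 4, 12, 14]
Visit 15 → queue [16, 17, 9, 1, 11, 4, 12, 14]
Visit 16 → queue [17, 9, 1, 11, 4, 12, 14]
Visit 17 → queue [9, 1, 11, 4, 12, 14]
Visit 9 → queue [1, 11, 4, 12, 14]
Visit 1 → queue [11, 4, 12, 14]
Visit 11; enqueue 2 → queue [4, 12, 14, 2]
Visit 4 → queue [12, 14, 2]
Visit 12 → queue [14, 2]
Visit 14 → queue [2]
Visit 2 → queue []

10 → 3 → 5 → 6 → 7 → 8 → 13 → 15 → 16 → 17 → 9 → 1 → 11 → 4 → 12 → 14 → 2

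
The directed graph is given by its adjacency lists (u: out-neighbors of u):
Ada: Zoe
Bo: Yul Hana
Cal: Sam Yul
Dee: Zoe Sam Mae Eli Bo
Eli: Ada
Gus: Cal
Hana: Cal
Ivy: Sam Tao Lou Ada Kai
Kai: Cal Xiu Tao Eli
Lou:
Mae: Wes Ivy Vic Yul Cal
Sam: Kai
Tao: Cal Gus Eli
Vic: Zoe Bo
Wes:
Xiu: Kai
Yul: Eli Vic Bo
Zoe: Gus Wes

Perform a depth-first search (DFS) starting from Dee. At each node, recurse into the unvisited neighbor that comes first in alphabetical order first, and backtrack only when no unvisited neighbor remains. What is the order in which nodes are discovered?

Visit Dee
Dee → Bo
Bo → Hana
Hana → Cal
Cal → Sam
Sam → Kai
Kai → Eli
Eli → Ada
Ada → Zoe
Zoe → Gus
Zoe → Wes
Kai → Tao
Kai → Xiu
Cal → Yul
Yul → Vic
Dee → Mae
Mae → Ivy
Ivy → Lou

Dee Bo Hana Cal Sam Kai Eli Ada Zoe Gus Wes Tao Xiu Yul Vic Mae Ivy Lou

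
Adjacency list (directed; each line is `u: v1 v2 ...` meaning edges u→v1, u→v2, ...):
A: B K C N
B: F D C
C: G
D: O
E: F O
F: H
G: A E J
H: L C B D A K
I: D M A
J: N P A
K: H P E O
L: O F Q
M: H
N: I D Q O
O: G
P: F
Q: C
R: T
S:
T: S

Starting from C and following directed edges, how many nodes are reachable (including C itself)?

BFS from C visits: C, G, A, E, J, B, K, N, F, O, P, D, H, I, Q, L, M
Reachable nodes: 17 of 20 total.

17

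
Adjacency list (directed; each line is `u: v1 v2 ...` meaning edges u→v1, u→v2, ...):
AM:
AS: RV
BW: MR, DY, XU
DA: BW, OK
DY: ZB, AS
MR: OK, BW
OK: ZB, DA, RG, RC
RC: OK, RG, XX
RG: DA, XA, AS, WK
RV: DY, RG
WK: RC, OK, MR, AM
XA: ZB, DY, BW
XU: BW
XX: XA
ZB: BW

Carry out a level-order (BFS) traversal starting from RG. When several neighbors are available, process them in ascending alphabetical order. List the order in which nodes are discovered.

RG → AS → DA → WK → XA → RV → BW → OK → AM → MR → RC → DY → ZB → XU → XX

Visit RG; enqueue AS, DA, WK, XA → queue [AS, DA, WK, XA]
Visit AS; enqueue RV → queue [DA, WK, XA, RV]
Visit DA; enqueue BW, OK → queue [WK, XA, RV, BW, OK]
Visit WK; enqueue AM, MR, RC → queue [XA, RV, BW, OK, AM, MR, RC]
Visit XA; enqueue DY, ZB → queue [RV, BW, OK, AM, MR, RC, DY, ZB]
Visit RV → queue [BW, OK, AM, MR, RC, DY, ZB]
Visit BW; enqueue XU → queue [OK, AM, MR, RC, DY, ZB, XU]
Visit OK → queue [AM, MR, RC, DY, ZB, XU]
Visit AM → queue [MR, RC, DY, ZB, XU]
Visit MR → queue [RC, DY, ZB, XU]
Visit RC; enqueue XX → queue [DY, ZB, XU, XX]
Visit DY → queue [ZB, XU, XX]
Visit ZB → queue [XU, XX]
Visit XU → queue [XX]
Visit XX → queue []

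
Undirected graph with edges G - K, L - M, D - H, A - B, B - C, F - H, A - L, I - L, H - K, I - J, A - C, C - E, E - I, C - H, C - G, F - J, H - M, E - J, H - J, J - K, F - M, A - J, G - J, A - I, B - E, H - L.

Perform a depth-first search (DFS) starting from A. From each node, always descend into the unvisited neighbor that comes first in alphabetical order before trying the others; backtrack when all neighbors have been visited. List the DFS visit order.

A, B, C, E, I, J, F, H, D, K, G, L, M

Visit A
A → B
B → C
C → E
E → I
I → J
J → F
F → H
H → D
H → K
K → G
H → L
L → M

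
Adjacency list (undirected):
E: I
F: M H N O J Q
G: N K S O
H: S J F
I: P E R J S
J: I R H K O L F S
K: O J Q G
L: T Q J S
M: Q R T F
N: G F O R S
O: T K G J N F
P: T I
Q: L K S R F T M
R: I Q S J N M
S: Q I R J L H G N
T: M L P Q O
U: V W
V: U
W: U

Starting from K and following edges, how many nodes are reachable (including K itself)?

16

BFS from K visits: K, O, J, Q, G, T, N, F, I, R, H, L, S, M, P, E
Reachable nodes: 16 of 19 total.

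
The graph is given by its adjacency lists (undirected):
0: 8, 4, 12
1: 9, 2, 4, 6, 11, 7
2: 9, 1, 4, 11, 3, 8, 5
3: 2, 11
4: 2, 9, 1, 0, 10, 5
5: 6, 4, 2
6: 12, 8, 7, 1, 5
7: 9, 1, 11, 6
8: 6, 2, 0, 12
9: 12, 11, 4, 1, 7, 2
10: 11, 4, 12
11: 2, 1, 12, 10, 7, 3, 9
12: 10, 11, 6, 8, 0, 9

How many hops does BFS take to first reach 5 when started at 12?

Level 0: 12
Level 1: 0, 6, 8, 9, 10, 11
Level 2: 1, 2, 3, 4, 5, 7
5 first appears at level 2.

2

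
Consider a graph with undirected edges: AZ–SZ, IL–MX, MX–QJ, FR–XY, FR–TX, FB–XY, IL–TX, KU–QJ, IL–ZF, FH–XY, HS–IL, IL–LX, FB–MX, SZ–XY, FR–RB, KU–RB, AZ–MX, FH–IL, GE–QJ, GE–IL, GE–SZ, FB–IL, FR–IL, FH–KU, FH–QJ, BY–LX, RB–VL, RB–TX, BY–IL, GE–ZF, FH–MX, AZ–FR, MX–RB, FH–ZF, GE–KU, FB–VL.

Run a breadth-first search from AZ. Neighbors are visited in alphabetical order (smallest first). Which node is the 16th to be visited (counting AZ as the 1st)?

ZF

Visit AZ; enqueue FR, MX, SZ → queue [FR, MX, SZ]
Visit FR; enqueue IL, RB, TX, XY → queue [MX, SZ, IL, RB, TX, XY]
Visit MX; enqueue FB, FH, QJ → queue [SZ, IL, RB, TX, XY, FB, FH, QJ]
Visit SZ; enqueue GE → queue [IL, RB, TX, XY, FB, FH, QJ, GE]
Visit IL; enqueue BY, HS, LX, ZF → queue [RB, TX, XY, FB, FH, QJ, GE, BY, HS, LX, ZF]
Visit RB; enqueue KU, VL → queue [TX, XY, FB, FH, QJ, GE, BY, HS, LX, ZF, KU, VL]
Visit TX → queue [XY, FB, FH, QJ, GE, BY, HS, LX, ZF, KU, VL]
Visit XY → queue [FB, FH, QJ, GE, BY, HS, LX, ZF, KU, VL]
Visit FB → queue [FH, QJ, GE, BY, HS, LX, ZF, KU, VL]
Visit FH → queue [QJ, GE, BY, HS, LX, ZF, KU, VL]
Visit QJ → queue [GE, BY, HS, LX, ZF, KU, VL]
Visit GE → queue [BY, HS, LX, ZF, KU, VL]
Visit BY → queue [HS, LX, ZF, KU, VL]
Visit HS → queue [LX, ZF, KU, VL]
Visit LX → queue [ZF, KU, VL]
Visit ZF → queue [KU, VL]
Visit KU → queue [VL]
Visit VL → queue []

Visit order: AZ, FR, MX, SZ, IL, RB, TX, XY, FB, FH, QJ, GE, BY, HS, LX, ZF, KU, VL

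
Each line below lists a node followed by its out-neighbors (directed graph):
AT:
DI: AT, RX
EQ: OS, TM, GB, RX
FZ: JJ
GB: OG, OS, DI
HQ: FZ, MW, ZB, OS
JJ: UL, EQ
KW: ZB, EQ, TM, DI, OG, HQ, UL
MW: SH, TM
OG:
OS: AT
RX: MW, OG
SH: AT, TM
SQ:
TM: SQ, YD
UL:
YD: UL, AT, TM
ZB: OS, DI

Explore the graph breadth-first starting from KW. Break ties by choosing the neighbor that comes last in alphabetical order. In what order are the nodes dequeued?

KW, ZB, UL, TM, OG, HQ, EQ, DI, OS, YD, SQ, MW, FZ, RX, GB, AT, SH, JJ

Visit KW; enqueue ZB, UL, TM, OG, HQ, EQ, DI → queue [ZB, UL, TM, OG, HQ, EQ, DI]
Visit ZB; enqueue OS → queue [UL, TM, OG, HQ, EQ, DI, OS]
Visit UL → queue [TM, OG, HQ, EQ, DI, OS]
Visit TM; enqueue YD, SQ → queue [OG, HQ, EQ, DI, OS, YD, SQ]
Visit OG → queue [HQ, EQ, DI, OS, YD, SQ]
Visit HQ; enqueue MW, FZ → queue [EQ, DI, OS, YD, SQ, MW, FZ]
Visit EQ; enqueue RX, GB → queue [DI, OS, YD, SQ, MW, FZ, RX, GB]
Visit DI; enqueue AT → queue [OS, YD, SQ, MW, FZ, RX, GB, AT]
Visit OS → queue [YD, SQ, MW, FZ, RX, GB, AT]
Visit YD → queue [SQ, MW, FZ, RX, GB, AT]
Visit SQ → queue [MW, FZ, RX, GB, AT]
Visit MW; enqueue SH → queue [FZ, RX, GB, AT, SH]
Visit FZ; enqueue JJ → queue [RX, GB, AT, SH, JJ]
Visit RX → queue [GB, AT, SH, JJ]
Visit GB → queue [AT, SH, JJ]
Visit AT → queue [SH, JJ]
Visit SH → queue [JJ]
Visit JJ → queue []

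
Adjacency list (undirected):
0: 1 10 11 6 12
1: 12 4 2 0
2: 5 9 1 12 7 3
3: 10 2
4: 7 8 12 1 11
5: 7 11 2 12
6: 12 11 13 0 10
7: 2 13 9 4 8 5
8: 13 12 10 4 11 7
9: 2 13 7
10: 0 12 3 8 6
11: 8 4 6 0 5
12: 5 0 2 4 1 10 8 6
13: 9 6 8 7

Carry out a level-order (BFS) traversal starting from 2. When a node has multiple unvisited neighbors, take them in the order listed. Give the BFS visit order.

2 → 5 → 9 → 1 → 12 → 7 → 3 → 11 → 13 → 4 → 0 → 10 → 8 → 6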